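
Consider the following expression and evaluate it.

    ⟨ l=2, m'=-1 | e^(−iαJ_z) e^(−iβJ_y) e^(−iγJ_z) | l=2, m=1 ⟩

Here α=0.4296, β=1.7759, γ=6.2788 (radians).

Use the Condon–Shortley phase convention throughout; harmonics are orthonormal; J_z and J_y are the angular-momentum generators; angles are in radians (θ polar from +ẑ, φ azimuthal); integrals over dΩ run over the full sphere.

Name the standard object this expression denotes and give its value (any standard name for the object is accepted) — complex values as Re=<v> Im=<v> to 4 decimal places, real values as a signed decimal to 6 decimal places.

Wigner D-matrix element, Re=0.3236 Im=0.1500

This is a Wigner D-matrix element — the rotation-matrix element ⟨l m'| R(α,β,γ) |l m⟩ in the angular-momentum basis.
D^2_{-1,1}(0.4296,1.7759,6.2788) = e^{-i·-1·0.4296}·d^2_{-1,1}(1.7759)·e^{-i·1·6.2788}. Compute d first:
With c≡cos(β/2)=0.631004 and s≡sin(β/2)=0.775780, N=[1·6·6·1]^{1/2}=6.000000
k: max(0,(1)−(-1))=2 … min(2+(1),2−(-1))=3
  k=2: (−1)^0·6.0000/(2)·0.6310^2·0.7758^2 = +0.718889
  k=3: (−1)^1·6.0000/(6)·0.6310^0·0.7758^4 = -0.362205
d^2_{-1,1}(1.7759) = +0.718889 -0.362205 = +0.356685
D = (+0.909132+0.416507i)·(+0.356685)·(+0.999990+0.004385i) = +0.323619+0.149982i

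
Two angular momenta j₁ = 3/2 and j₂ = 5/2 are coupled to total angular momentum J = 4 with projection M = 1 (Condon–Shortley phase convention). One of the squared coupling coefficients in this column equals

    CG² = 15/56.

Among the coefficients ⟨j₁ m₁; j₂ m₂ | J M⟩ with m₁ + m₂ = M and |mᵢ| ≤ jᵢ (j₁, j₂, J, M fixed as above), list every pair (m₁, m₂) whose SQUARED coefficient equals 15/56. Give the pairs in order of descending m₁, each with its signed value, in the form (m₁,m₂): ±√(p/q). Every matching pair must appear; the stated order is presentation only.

Admissible pairs with m₁+m₂ = M = 1: (-3/2,5/2), (-1/2,3/2), (1/2,1/2), (3/2,-1/2)
  (m₁,m₂)=(3/2,-1/2): CG² = 5/28, CG = +√(5/28)
  (m₁,m₂)=(1/2,1/2): CG² = 15/28, CG = +√(15/28)
  (m₁,m₂)=(-1/2,3/2): CG² = 15/56, CG = +√(15/56)   ← matches the target
  (m₁,m₂)=(-3/2,5/2): CG² = 1/56, CG = +√(1/56)
Pairs with CG² = 15/56: (-1/2,3/2): +√(15/56)

(-1/2,3/2): +√(15/56)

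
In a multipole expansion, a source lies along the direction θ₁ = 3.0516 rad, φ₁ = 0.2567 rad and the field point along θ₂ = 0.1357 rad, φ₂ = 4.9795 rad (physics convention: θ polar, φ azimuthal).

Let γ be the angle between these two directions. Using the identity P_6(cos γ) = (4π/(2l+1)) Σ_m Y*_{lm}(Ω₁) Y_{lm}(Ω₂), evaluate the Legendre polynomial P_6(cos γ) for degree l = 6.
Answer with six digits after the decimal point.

0.738252

Summing Y*_{l m}(θ₁,φ₁)·Y_{l m}(θ₂,φ₂) over m ∈ [−6, 6]; prefactor 4π/(2·6+1) = 0.966644:
  m=-6: Y*=(0.000000, 0.000000)  Y=(0.000000, 0.000003)  product (-0.000000, 0.000000)
  m=-5: Y*=(-0.000003, -0.000009)  Y=(0.000073, 0.000018)  product (-0.000000, -0.000000)
  m=-4: Y*=(0.000119, 0.000197)  Y=(0.000564, -0.001026)  product (0.000000, -0.000000)
  m=-3: Y*=(-0.002674, -0.002594)  Y=(-0.008951, -0.008670)  product (0.000001, 0.000046)
  m=-2: Y*=(0.035780, 0.020174)  Y=(-0.077634, 0.045928)  product (-0.003704, 0.000077)
  m=-1: Y*=(-0.275039, -0.072195)  Y=(0.107161, 0.391600)  product (-0.001202, -0.115442)
  m=+0: Y*=(0.932409, -0.000000)  Y=(0.829610, 0.000000)  product (0.773536, 0.000000)
  m=+1: Y*=(0.275039, -0.072195)  Y=(-0.107161, 0.391600)  product (-0.001202, 0.115442)
  m=+2: Y*=(0.035780, -0.020174)  Y=(-0.077634, -0.045928)  product (-0.003704, -0.000077)
  m=+3: Y*=(0.002674, -0.002594)  Y=(0.008951, -0.008670)  product (0.000001, -0.000046)
  m=+4: Y*=(0.000119, -0.000197)  Y=(0.000564, 0.001026)  product (0.000000, 0.000000)
  m=+5: Y*=(0.000003, -0.000009)  Y=(-0.000073, 0.000018)  product (-0.000000, 0.000000)
  m=+6: Y*=(0.000000, -0.000000)  Y=(0.000000, -0.000003)  product (-0.000000, -0.000000)
Total Σ_m = (0.763727, 0.000000). Multiply by 0.966644: (0.738252, 0.000000). P_6(cos γ) = 0.738252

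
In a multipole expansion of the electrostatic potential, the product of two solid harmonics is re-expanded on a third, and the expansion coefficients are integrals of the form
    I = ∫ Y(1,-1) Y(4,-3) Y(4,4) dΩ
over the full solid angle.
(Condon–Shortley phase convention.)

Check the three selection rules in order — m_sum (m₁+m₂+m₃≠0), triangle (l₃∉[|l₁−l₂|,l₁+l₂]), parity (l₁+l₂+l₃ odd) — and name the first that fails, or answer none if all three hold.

azimuthal sum: -1 − 3 + 4 = 0  ✓
3 ≤ 4 ≤ 5 (triangle on l)  ✓
L = 1 + 4 + 4 = 9 (odd)  ✗

parity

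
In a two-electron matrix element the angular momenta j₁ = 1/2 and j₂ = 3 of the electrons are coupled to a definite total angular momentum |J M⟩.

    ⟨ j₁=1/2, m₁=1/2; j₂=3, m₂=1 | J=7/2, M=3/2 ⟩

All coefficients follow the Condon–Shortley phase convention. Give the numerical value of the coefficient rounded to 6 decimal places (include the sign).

j₁+j₂−J=0  J+j₁−j₂=1  J−j₁+j₂=6  j₁+j₂+J+1=8
(j₁±m₁, j₂±m₂, J±M) = (1,0,4,2,5,2)
P² = 11520/7
sum k=0..0:
  [0] +1/48 = 1/48
S = 1/48
C² = P²·S² = 5/7 ; C = +0.845154

+0.845154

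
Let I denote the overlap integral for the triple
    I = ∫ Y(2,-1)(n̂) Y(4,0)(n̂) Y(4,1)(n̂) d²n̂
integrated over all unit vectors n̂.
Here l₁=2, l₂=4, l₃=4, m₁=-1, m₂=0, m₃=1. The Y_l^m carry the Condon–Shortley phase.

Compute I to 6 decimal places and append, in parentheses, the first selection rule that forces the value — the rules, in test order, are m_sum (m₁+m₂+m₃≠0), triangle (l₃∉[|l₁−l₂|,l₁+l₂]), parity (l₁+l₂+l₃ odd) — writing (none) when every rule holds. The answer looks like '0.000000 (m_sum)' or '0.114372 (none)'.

m-sum 0 ✓  L=10 even ✓  2≤4≤6 ✓
Π(2lᵢ+1) = 5×9×9 = 405
triangle coeff Δ(2,4,4) = 1/13860
Σ_t [0,2]: t=0:+1/192 t=1:−1/36 t=2:+1/192 = -5/288
(3j)²=20/693 [(2 4 4; 0 0 0)], sign=-1
Σ_t [1,2]: t=1:−1/72 t=2:+1/96 = -1/288
(3j)²=1/462 [(2 4 4; -1 0 1)], sign=+1
⇒ 4πI² = 150/5929
I = (-1)√(150/5929/(4π)) = -0.04486937
No selection rule forces the value: the integral is nonzero (none).

-0.044869 (none)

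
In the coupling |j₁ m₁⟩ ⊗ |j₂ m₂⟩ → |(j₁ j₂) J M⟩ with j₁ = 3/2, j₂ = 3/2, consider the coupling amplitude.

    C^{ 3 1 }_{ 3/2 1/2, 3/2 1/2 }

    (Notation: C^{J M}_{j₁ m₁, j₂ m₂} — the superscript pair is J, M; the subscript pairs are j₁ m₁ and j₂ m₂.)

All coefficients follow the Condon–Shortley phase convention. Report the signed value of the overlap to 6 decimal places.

j₁+j₂−J=0  J+j₁−j₂=3  J−j₁+j₂=3  j₁+j₂+J+1=7
(j₁±m₁, j₂±m₂, J±M) = (2,1,2,1,4,2)
P² = 48/5
sum k=0..0:
  [0] +1/4 = 1/4
S = 1/4
C² = P²·S² = 3/5 ; C = +0.774597

+0.774597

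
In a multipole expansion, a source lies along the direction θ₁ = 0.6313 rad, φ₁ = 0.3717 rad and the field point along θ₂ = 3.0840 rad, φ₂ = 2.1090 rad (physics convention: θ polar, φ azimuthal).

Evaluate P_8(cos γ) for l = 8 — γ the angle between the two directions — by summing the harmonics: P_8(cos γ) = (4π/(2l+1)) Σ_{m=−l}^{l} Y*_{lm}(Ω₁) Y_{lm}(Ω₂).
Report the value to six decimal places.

Summing Y*_{l m}(θ₁,φ₁)·Y_{l m}(θ₂,φ₂) over m ∈ [−8, 8]; prefactor 4π/(2·8+1) = 0.739198:
  m=-8: Y*=(-0.007481, 0.001269)  Y=(-0.000000, 0.000000)  product (0.000000, -0.000000)
  m=-7: Y*=(-0.035615, 0.021334)  Y=(0.000000, 0.000000)  product (-0.000000, -0.000000)
  m=-6: Y*=(-0.085526, 0.110335)  Y=(0.000000, -0.000000)  product (-0.000000, 0.000000)
  m=-5: Y*=(-0.090367, 0.305385)  Y=(0.000003, -0.000006)  product (0.000001, 0.000001)
  m=-4: Y*=(0.040155, 0.476927)  Y=(-0.000081, -0.000123)  product (0.000055, -0.000044)
  m=-3: Y*=(0.167070, 0.340889)  Y=(-0.002630, 0.000115)  product (-0.000479, -0.000877)
  m=-2: Y*=(-0.053629, -0.049304)  Y=(-0.015933, 0.029557)  product (0.002312, -0.000800)
  m=-1: Y*=(-0.387834, -0.151185)  Y=(0.141412, 0.236875)  product (-0.019032, -0.113248)
  m=+0: Y*=(-0.062368, -0.000000)  Y=(1.094684, 0.000000)  product (-0.068274, -0.000000)
  m=+1: Y*=(0.387834, -0.151185)  Y=(-0.141412, 0.236875)  product (-0.019032, 0.113248)
  m=+2: Y*=(-0.053629, 0.049304)  Y=(-0.015933, -0.029557)  product (0.002312, 0.000800)
  m=+3: Y*=(-0.167070, 0.340889)  Y=(0.002630, 0.000115)  product (-0.000479, 0.000877)
  m=+4: Y*=(0.040155, -0.476927)  Y=(-0.000081, 0.000123)  product (0.000055, 0.000044)
  m=+5: Y*=(0.090367, 0.305385)  Y=(-0.000003, -0.000006)  product (0.000001, -0.000001)
  m=+6: Y*=(-0.085526, -0.110335)  Y=(0.000000, 0.000000)  product (-0.000000, -0.000000)
  m=+7: Y*=(0.035615, 0.021334)  Y=(-0.000000, 0.000000)  product (-0.000000, 0.000000)
  m=+8: Y*=(-0.007481, -0.001269)  Y=(-0.000000, -0.000000)  product (0.000000, 0.000000)
Total Σ_m = (-0.102559, 0.000000). Multiply by 0.739198: (-0.075811, 0.000000). P_8(cos γ) = -0.075811

-0.075811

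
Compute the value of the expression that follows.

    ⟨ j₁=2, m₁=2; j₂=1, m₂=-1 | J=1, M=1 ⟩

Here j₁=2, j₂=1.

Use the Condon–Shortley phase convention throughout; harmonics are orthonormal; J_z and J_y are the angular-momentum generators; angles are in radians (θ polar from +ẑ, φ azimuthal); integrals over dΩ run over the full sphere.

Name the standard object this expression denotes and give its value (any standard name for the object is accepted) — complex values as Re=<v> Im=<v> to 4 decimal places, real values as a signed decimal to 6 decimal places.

This is a Clebsch–Gordan (vector-coupling) coefficient.
triangle: 2!·2!·0!/5! = 4/120
(j±m)!: 4!·0!·0!·2!·2!·0! = 96
prefactor² = (2J+1)·Δ·N² = 48/5
  k=0: +1/(0!·2!·0!·0!·2!·0!) = 1/4
Σ = 1/4  ⇒  CG² = 48/5·(1/4)² = 3/5
CG = +√(3/5) = +0.774597

Clebsch–Gordan coefficient, +√(3/5) ≈ +0.774597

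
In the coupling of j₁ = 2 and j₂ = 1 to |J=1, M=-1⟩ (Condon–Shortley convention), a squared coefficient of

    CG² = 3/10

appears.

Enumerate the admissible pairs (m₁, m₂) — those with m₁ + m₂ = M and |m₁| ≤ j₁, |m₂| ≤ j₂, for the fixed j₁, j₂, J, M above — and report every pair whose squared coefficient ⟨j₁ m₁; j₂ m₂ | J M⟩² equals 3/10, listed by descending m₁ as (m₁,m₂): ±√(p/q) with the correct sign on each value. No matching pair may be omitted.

Admissible pairs with m₁+m₂ = M = -1: (-2,1), (-1,0), (0,-1)
  (m₁,m₂)=(0,-1): CG² = 1/10, CG = +√(1/10)
  (m₁,m₂)=(-1,0): CG² = 3/10, CG = −√(3/10)   ← matches the target
  (m₁,m₂)=(-2,1): CG² = 3/5, CG = +√(3/5)
Pairs with CG² = 3/10: (-1,0): −√(3/10)

(-1,0): −√(3/10)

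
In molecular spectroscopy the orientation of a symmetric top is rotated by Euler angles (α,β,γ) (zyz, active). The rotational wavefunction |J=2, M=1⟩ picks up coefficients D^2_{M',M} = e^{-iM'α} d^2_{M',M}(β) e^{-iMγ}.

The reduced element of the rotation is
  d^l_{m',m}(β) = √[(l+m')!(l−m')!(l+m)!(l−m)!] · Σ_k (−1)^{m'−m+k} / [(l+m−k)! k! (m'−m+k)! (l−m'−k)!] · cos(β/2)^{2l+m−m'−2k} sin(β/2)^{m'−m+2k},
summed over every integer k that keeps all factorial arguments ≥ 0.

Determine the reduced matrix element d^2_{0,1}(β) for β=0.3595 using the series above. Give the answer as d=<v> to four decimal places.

d^2_{0,1}(β=0.3595) via the finite sum:
With c≡cos(β/2)=0.983888 and s≡sin(β/2)=0.178784, N=[2·2·6·1]^{1/2}=4.898979
The bounds max(0,m−m')=1 and min(l+m,l−m')=2 give 2 terms
  k=1: (−1)^0·4.8990/(2)·0.9839^3·0.1788^1 = +0.417101
  k=2: (−1)^1·4.8990/(2)·0.9839^1·0.1788^3 = -0.013772
d^2_{0,1}(0.3595) = +0.417101 -0.013772 = +0.403328

d=0.4033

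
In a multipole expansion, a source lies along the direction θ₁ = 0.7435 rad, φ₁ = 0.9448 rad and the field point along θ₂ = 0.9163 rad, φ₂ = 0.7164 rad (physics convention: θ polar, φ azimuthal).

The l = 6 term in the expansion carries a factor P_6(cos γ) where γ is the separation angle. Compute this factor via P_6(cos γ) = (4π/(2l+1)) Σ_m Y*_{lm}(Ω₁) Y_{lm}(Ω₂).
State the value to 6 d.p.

0.476811

Summing Y*_{l m}(θ₁,φ₁)·Y_{l m}(θ₂,φ₂) over m ∈ [−6, 6]; prefactor 4π/(2·6+1) = 0.966644:
  [-6]  conj(Y_{6,-6})(Ω₁) = 0.03796 - 0.02678j ; Y_{6,-6}(Ω₂) = -0.04846 + 0.11028j ; Δ = 0.00111 + 0.00548j
  [-5]  conj(Y_{6,-5})(Ω₁) = 0.00203 - 0.17500j ; Y_{6,-5}(Ω₂) = -0.28963 + 0.13650j ; Δ = 0.02330 + 0.05096j
  [-4]  conj(Y_{6,-4})(Ω₁) = -0.29849 - 0.22113j ; Y_{6,-4}(Ω₂) = -0.41838 - 0.11849j ; Δ = 0.09868 + 0.12789j
  [-3]  conj(Y_{6,-3})(Ω₁) = -0.41958 + 0.13310j ; Y_{6,-3}(Ω₂) = -0.11653 - 0.17848j ; Δ = 0.07265 + 0.05938j
  [-2]  conj(Y_{6,-2})(Ω₁) = -0.04375 + 0.13256j ; Y_{6,-2}(Ω₂) = -0.03210 + 0.23117j ; Δ = -0.02924 - 0.01437j
  [-1]  conj(Y_{6,-1})(Ω₁) = -0.18842 - 0.26060j ; Y_{6,-1}(Ω₂) = -0.23793 + 0.20717j ; Δ = 0.09882 + 0.02297j
  [+0]  conj(Y_{6,0})(Ω₁) = -0.24416 + 0.00000j ; Y_{6,0}(Ω₂) = 0.15306 + 0.00000j ; Δ = -0.03737 + 0.00000j
  [+1]  conj(Y_{6,1})(Ω₁) = 0.18842 - 0.26060j ; Y_{6,1}(Ω₂) = 0.23793 + 0.20717j ; Δ = 0.09882 - 0.02297j
  [+2]  conj(Y_{6,2})(Ω₁) = -0.04375 - 0.13256j ; Y_{6,2}(Ω₂) = -0.03210 - 0.23117j ; Δ = -0.02924 + 0.01437j
  [+3]  conj(Y_{6,3})(Ω₁) = 0.41958 + 0.13310j ; Y_{6,3}(Ω₂) = 0.11653 - 0.17848j ; Δ = 0.07265 - 0.05938j
  [+4]  conj(Y_{6,4})(Ω₁) = -0.29849 + 0.22113j ; Y_{6,4}(Ω₂) = -0.41838 + 0.11849j ; Δ = 0.09868 - 0.12789j
  [+5]  conj(Y_{6,5})(Ω₁) = -0.00203 - 0.17500j ; Y_{6,5}(Ω₂) = 0.28963 + 0.13650j ; Δ = 0.02330 - 0.05096j
  [+6]  conj(Y_{6,6})(Ω₁) = 0.03796 + 0.02678j ; Y_{6,6}(Ω₂) = -0.04846 - 0.11028j ; Δ = 0.00111 - 0.00548j
Total Σ_m = 0.49326 - 0.00000j. Multiply by 0.966644: 0.47681 - 0.00000j. P_6(cos γ) = 0.476811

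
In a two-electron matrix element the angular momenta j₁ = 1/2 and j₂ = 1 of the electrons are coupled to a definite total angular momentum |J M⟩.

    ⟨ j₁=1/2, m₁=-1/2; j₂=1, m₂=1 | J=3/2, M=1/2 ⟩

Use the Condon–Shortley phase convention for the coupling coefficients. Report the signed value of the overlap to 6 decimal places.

j₁+j₂−J=0  J+j₁−j₂=1  J−j₁+j₂=2  j₁+j₂+J+1=4
(j₁±m₁, j₂±m₂, J±M) = (0,1,2,0,2,1)
P² = 4/3
sum k=0..0:
  [0] +1/2 = 1/2
S = 1/2
C² = P²·S² = 1/3 ; C = +0.577350

+0.577350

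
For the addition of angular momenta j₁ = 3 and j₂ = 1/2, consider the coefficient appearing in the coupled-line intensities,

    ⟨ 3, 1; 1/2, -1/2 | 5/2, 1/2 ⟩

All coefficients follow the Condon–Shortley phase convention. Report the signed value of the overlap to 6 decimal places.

j₁+j₂−J=1  J+j₁−j₂=5  J−j₁+j₂=0  j₁+j₂+J+1=7
(j₁±m₁, j₂±m₂, J±M) = (4,2,0,1,3,2)
P² = 576/7
sum k=0..0:
  [0] +1/12 = 1/12
S = 1/12
C² = P²·S² = 4/7 ; C = +0.755929

+√(4/7) = +0.755929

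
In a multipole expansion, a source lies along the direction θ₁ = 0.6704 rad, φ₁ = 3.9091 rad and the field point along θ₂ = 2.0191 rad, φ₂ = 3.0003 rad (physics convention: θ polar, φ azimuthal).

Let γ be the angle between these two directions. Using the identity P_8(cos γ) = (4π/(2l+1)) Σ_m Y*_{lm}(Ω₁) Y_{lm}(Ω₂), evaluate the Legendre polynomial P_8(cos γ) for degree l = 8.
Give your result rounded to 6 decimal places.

0.273235

Summing Y*_{l m}(θ₁,φ₁)·Y_{l m}(θ₂,φ₂) over m ∈ [−8, 8]; prefactor 4π/(2·8+1) = 0.739198:
  m=-8: (0.011327, -0.001632) × (0.095597, 0.202820) = (0.001414, 0.002141)  (running Σ = (0.001414, 0.002141))
  m=-7: (-0.035404, 0.045602) × (0.237031, 0.360410) = (-0.024827, -0.001951)  (running Σ = (-0.023413, 0.000190))
  m=-6: (-0.019044, -0.176726) × (0.242542, 0.274847) = (0.043954, -0.048098)  (running Σ = (0.020540, -0.047907))
  m=-5: (0.281115, 0.234837) × (-0.028999, -0.024747) = (-0.002340, -0.013767)  (running Σ = (0.018200, -0.061674))
  m=-4: (-0.479659, 0.034385) × (-0.299680, -0.190050) = (0.150279, 0.080855)  (running Σ = (0.168479, 0.019181))
  m=-3: (0.190675, -0.212326) × (-0.128324, -0.057904) = (-0.036763, 0.016206)  (running Σ = (0.131716, 0.035386))
  m=-2: (-0.006894, -0.192574) × (0.276903, 0.080400) = (0.013574, -0.053879)  (running Σ = (0.145290, -0.018492))
  m=-1: (0.283030, 0.273080) × (0.200981, 0.028588) = (0.049077, 0.062975)  (running Σ = (0.194367, 0.044483))
  m=0: (0.073091, -0.000000) × (-0.261293, 0.000000) = (-0.019098, 0.000000)  (running Σ = (0.175269, 0.044483))
  m=1: (-0.283030, 0.273080) × (-0.200981, 0.028588) = (0.049077, -0.062975)  (running Σ = (0.224346, -0.018492))
  m=2: (-0.006894, 0.192574) × (0.276903, -0.080400) = (0.013574, 0.053879)  (running Σ = (0.237920, 0.035386))
  m=3: (-0.190675, -0.212326) × (0.128324, -0.057904) = (-0.036763, -0.016206)  (running Σ = (0.201158, 0.019181))
  m=4: (-0.479659, -0.034385) × (-0.299680, 0.190050) = (0.150279, -0.080855)  (running Σ = (0.351437, -0.061674))
  m=5: (-0.281115, 0.234837) × (0.028999, -0.024747) = (-0.002340, 0.013767)  (running Σ = (0.349096, -0.047907))
  m=6: (-0.019044, 0.176726) × (0.242542, -0.274847) = (0.043954, 0.048098)  (running Σ = (0.393050, 0.000190))
  m=7: (0.035404, 0.045602) × (-0.237031, 0.360410) = (-0.024827, 0.001951)  (running Σ = (0.368223, 0.002141))
  m=8: (0.011327, 0.001632) × (0.095597, -0.202820) = (0.001414, -0.002141)  (running Σ = (0.369637, 0.000000))
Total Σ_m = (0.369637, 0.000000). Multiply by 0.739198: (0.273235, 0.000000). P_8(cos γ) = 0.273235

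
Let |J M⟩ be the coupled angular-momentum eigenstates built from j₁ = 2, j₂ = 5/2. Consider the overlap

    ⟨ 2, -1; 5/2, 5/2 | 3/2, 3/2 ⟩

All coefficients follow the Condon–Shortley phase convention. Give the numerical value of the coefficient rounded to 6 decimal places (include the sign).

−√(2/7) ≈ -0.534522

triangle: 3!·1!·2!/7! = 12/5040
(j±m)!: 1!·3!·5!·0!·3!·0! = 4320
prefactor² = (2J+1)·Δ·N² = 288/7
  k=3: −1/(3!·0!·0!·2!·1!·0!) = -1/12
Σ = -1/12  ⇒  CG² = 288/7·(-1/12)² = 2/7
CG = −√(2/7) = -0.534522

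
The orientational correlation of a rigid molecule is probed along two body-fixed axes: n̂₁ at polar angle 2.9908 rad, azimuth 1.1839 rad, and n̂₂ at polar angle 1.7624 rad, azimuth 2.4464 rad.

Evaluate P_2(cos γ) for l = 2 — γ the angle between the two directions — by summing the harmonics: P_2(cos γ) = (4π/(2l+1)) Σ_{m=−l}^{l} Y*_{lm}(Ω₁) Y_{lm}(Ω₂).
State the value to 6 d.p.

-0.418552

Summing Y*_{l m}(θ₁,φ₁)·Y_{l m}(θ₂,φ₂) over m ∈ [−2, 2]; prefactor 4π/(2·2+1) = 2.513274:
  [-2]  conj(Y_{2,-2})(Ω₁) = (-0.006235, 0.006092) ; Y_{2,-2}(Ω₂) = (0.066797, 0.366224) ; Δ = (-0.002647, -0.001876)
  [-1]  conj(Y_{2,-1})(Ω₁) = (-0.043292, -0.106256) ; Y_{2,-1}(Ω₂) = (0.110910, 0.092510) ; Δ = (0.005028, -0.015790)
  [+0]  conj(Y_{2,0})(Ω₁) = (0.609431, -0.000000) ; Y_{2,0}(Ω₂) = (-0.281079, 0.000000) ; Δ = (-0.171298, 0.000000)
  [+1]  conj(Y_{2,1})(Ω₁) = (0.043292, -0.106256) ; Y_{2,1}(Ω₂) = (-0.110910, 0.092510) ; Δ = (0.005028, 0.015790)
  [+2]  conj(Y_{2,2})(Ω₁) = (-0.006235, -0.006092) ; Y_{2,2}(Ω₂) = (0.066797, -0.366224) ; Δ = (-0.002647, 0.001876)
Total Σ_m = (-0.166536, -0.000000). Multiply by 2.513274: (-0.418552, -0.000000). P_2(cos γ) = -0.418552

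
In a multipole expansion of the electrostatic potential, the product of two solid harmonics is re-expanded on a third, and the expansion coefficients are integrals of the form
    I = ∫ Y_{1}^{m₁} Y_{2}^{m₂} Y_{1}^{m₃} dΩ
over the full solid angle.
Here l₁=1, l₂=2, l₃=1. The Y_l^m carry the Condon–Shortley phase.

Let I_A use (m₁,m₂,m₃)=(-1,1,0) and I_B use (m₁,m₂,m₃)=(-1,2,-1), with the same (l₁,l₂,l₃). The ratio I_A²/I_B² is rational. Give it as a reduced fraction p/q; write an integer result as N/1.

1/2

l's match ⇒ only the (l;m) 3-j factors differ between A and B.
A: triangle coeff Δ(1,2,1) = 1/30; Σ_t [2,2]: t=2:+1/2 = 1/2; (3j)²=1/10 [(1 2 1; -1 1 0)], sign=-1
B: triangle coeff Δ(1,2,1) = 1/30; Σ_t [2,2]: t=2:+1/4 = 1/4; (3j)²=1/5 [(1 2 1; -1 2 -1)], sign=+1
I_A²/I_B² = (1/10)/(1/5) = 1/2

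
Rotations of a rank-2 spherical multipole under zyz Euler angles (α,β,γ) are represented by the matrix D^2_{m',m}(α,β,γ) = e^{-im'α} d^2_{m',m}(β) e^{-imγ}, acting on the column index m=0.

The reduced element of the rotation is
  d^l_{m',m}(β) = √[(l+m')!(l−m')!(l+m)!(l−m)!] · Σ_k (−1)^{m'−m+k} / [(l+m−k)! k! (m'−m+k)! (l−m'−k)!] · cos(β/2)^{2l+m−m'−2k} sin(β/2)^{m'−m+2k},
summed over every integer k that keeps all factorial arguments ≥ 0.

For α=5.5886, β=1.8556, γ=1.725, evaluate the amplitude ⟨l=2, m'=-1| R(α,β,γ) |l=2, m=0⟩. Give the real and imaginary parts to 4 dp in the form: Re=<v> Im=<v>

Re=-0.2537 Im=0.2114

Split into d^2_{-1,0}(β=1.8556) × two z-phases.
Half-angle: c=0.599596, s=0.800303. N=√(1·6·2·2)=4.898979
k∈{1,2} keeps every argument non-negative
  k=1: (−1)^0·4.8990/(2)·0.5996^3·0.8003^1 = +0.422577
  k=2: (−1)^1·4.8990/(2)·0.5996^1·0.8003^3 = -0.752831
d^2_{-1,0}(1.8556) = +0.422577 -0.752831 = -0.330253
D = (+0.768319-0.640067i)·(-0.330253)·(+1.000000+0.000000i) = -0.253740+0.211384i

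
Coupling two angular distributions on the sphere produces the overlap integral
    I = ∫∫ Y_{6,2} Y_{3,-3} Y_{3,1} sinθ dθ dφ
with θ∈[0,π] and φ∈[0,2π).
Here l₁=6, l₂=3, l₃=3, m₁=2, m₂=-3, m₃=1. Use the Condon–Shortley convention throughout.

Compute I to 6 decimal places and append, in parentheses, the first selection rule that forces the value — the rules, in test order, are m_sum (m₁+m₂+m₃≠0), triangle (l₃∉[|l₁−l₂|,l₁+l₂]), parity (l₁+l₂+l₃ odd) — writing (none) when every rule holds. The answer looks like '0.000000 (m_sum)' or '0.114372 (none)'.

m-sum 0 ✓  L=12 even ✓  3≤3≤9 ✓
Π(2lᵢ+1) = 13×7×7 = 637
triangle coeff Δ(6,3,3) = 1/12012
Σ_t [3,3]: t=3:−1/1296 = -1/1296
(3j)²=100/3003 [(6 3 3; 0 0 0)], sign=+1
Σ_t [0,0]: t=0:+1/34560 = 1/34560
(3j)²=1/429 [(6 3 3; 2 -3 1)], sign=+1
⇒ 4πI² = 700/14157
I = (+1)√(700/14157/(4π)) = 0.06272757
No selection rule forces the value: the integral is nonzero (none).

0.062728 (none)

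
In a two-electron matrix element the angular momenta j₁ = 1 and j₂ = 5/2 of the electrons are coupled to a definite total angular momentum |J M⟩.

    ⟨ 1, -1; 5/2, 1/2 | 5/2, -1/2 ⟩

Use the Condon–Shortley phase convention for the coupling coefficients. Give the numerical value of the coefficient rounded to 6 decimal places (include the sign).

√[6·1!1!4!/7! · 0!2!3!2!2!3!] = √(288/35)
  +(−1)^1/∏(1,0,1,2,0,2)! = -1/4  (running -1/4)
⟨..|..⟩ = √(288/35)·(-1/4) = -0.717137

−√(18/35) = -0.717137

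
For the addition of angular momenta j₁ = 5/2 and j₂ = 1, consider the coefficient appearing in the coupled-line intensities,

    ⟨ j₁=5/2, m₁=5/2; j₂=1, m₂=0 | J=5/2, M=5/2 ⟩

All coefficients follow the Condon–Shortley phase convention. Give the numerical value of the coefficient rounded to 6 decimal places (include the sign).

√[6·1!4!1!/7! · 5!0!1!1!5!0!] = √(2880/7)
  +(−1)^0/∏(0,1,0,1,4,0)! = 1/24  (running 1/24)
⟨..|..⟩ = √(2880/7)·(1/24) = +0.845154

+√(5/7) = +0.845154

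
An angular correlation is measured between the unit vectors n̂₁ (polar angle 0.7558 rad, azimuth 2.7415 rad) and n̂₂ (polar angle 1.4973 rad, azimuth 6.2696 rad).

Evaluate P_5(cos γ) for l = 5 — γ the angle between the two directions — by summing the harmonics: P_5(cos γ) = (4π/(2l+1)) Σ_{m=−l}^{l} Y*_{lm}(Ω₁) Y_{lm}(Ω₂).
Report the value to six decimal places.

Expand P_5 via completeness: Σ_{m} conj(Y_{5,m}) at Ω₁ times Y_{5,m} at Ω₂ —
  m=-5: (0.02935 + 0.06404j) × (0.45685 + 0.03108j) = 0.01142 + 0.03017j  (running Σ = 0.01142 + 0.03017j)
  m=-4: (-0.00699 - 0.23626j) × (0.10646 + 0.00579j) = 0.00062 - 0.02519j  (running Σ = 0.01204 + 0.00498j)
  m=-3: (-0.15222 + 0.39185j) × (-0.32623 - 0.01330j) = 0.05487 - 0.12581j  (running Σ = 0.06691 - 0.12083j)
  m=-2: (0.23793 - 0.24508j) × (-0.12173 - 0.00331j) = -0.02977 + 0.02905j  (running Σ = 0.03714 - 0.09178j)
  m=-1: (0.10613 - 0.04488j) × (0.29547 + 0.00401j) = 0.03154 - 0.01284j  (running Σ = 0.06867 - 0.10462j)
  m=0: (-0.37464 + 0.00000j) × (0.12559 + 0.00000j) = -0.04705 + 0.00000j  (running Σ = 0.02162 - 0.10462j)
  m=1: (-0.10613 - 0.04488j) × (-0.29547 + 0.00401j) = 0.03154 + 0.01284j  (running Σ = 0.05316 - 0.09178j)
  m=2: (0.23793 + 0.24508j) × (-0.12173 + 0.00331j) = -0.02977 - 0.02905j  (running Σ = 0.02339 - 0.12083j)
  m=3: (0.15222 + 0.39185j) × (0.32623 - 0.01330j) = 0.05487 + 0.12581j  (running Σ = 0.07826 + 0.00498j)
  m=4: (-0.00699 + 0.23626j) × (0.10646 - 0.00579j) = 0.00062 + 0.02519j  (running Σ = 0.07888 + 0.03017j)
  m=5: (-0.02935 + 0.06404j) × (-0.45685 + 0.03108j) = 0.01142 - 0.03017j  (running Σ = 0.09030 - 0.00000j)
Accumulated sum 0.09030 - 0.00000j; after 4π/(2l+1) scaling, 0.10316 - 0.00000j ⇒ P_5 = 0.103157

0.103157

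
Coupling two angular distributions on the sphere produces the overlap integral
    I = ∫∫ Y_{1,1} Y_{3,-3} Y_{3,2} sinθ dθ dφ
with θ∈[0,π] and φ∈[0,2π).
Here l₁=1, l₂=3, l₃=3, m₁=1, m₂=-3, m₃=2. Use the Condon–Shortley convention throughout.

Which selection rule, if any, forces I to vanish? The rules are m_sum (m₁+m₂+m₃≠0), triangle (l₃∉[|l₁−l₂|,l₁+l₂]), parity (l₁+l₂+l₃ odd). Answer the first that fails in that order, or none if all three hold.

Σmᵢ = 0  ✓
l₃∈[|l₁−l₂|,l₁+l₂]=[2,4], have l₃=3  ✓
Σlᵢ = 7 ⇒ odd  ✗

parity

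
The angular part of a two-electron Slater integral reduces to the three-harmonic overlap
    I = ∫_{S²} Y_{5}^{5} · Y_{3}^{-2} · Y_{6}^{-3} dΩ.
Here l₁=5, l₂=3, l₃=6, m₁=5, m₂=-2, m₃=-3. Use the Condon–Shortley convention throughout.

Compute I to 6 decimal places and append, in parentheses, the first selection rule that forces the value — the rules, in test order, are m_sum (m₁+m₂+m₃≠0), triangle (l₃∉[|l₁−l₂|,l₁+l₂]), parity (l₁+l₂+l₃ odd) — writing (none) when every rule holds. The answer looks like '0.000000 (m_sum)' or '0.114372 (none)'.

0.088266 (none)

Checks pass: Σm=0; 14 even; l₃=6∈[2,8].
(2·5+1)(2·3+1)(2·6+1) = 1001
Δ: 2! 8! 4! / 15! → 1/675675
sum: t=0:+1/8640 t=1:−1/2304 t=2:+1/8640 = -7/34560
3j²(5 3 6; 0 0 0) = Δ·Π!·Σ² = 7/429  (sign -1)
sum: t=0:+1/483840 = 1/483840
3j²(5 3 6; 5 -2 -3) = Δ·Π!·Σ² = 6/1001  (sign -1)
combine: 4πI² = 1001·7/429·6/1001 = 14/143
take √, sign +1: I = 0.08826552
No selection rule forces the value: the integral is nonzero (none).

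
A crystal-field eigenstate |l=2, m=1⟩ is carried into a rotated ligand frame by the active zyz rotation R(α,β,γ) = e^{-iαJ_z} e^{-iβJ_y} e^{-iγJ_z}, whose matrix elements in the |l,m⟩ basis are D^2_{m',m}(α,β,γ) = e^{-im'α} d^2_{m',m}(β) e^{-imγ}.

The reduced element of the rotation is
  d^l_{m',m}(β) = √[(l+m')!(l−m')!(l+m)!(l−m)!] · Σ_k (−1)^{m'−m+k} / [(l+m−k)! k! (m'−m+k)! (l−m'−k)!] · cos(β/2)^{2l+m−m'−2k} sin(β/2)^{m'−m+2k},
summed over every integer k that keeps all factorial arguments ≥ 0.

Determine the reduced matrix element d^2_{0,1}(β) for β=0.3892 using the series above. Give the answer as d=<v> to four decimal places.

d=0.4300

d^2_{0,1}(β=0.3892) via the finite sum:
c=cos(0.389200/2)=0.981125, s=sin(0.389200/2)=0.193374; N=√[2·2·6·1]=4.898979
k∈{1,2} keeps every argument non-negative
  k=1: (−1)^0·4.8990/(2)·0.9811^3·0.1934^1 = +0.447350
  k=2: (−1)^1·4.8990/(2)·0.9811^1·0.1934^3 = -0.017378
d^2_{0,1}(0.3892) = +0.447350 -0.017378 = +0.429972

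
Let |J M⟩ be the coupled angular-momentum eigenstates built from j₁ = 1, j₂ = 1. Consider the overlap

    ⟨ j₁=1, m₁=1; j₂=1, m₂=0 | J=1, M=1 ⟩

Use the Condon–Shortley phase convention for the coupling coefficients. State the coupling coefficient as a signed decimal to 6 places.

j₁+j₂−J=1  J+j₁−j₂=1  J−j₁+j₂=1  j₁+j₂+J+1=4
(j₁±m₁, j₂±m₂, J±M) = (2,0,1,1,2,0)
P² = 1/2
sum k=0..0:
  [0] +1/1 = 1
S = 1
C² = P²·S² = 1/2 ; C = +0.707107

+0.707107  (= +√(1/2))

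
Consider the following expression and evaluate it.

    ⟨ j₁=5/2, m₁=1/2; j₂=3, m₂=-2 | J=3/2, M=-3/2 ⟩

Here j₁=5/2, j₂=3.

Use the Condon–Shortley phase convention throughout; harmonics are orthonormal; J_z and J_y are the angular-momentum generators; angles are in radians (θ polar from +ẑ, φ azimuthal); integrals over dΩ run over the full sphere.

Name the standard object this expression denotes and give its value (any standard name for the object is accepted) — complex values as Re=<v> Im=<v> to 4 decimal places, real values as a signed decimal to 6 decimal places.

Clebsch–Gordan coefficient, −√(2/7) ≈ -0.534522

This is a Clebsch–Gordan (vector-coupling) coefficient.
j₁+j₂−J=4  J+j₁−j₂=1  J−j₁+j₂=2  j₁+j₂+J+1=8
(j₁±m₁, j₂±m₂, J±M) = (3,2,1,5,0,3)
P² = 288/7
sum k=1..1:
  [1] −1/12 = -1/12
S = -1/12
C² = P²·S² = 2/7 ; C = -0.534522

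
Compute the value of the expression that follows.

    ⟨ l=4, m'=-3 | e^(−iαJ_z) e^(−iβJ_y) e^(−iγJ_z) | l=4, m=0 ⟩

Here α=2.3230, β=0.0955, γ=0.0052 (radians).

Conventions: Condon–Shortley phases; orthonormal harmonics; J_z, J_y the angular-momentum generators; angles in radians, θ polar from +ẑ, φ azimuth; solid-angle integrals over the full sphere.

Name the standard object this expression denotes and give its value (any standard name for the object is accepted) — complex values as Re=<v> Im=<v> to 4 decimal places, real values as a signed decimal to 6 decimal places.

This is a Wigner D-matrix element — the rotation-matrix element ⟨l m'| R(α,β,γ) |l m⟩ in the angular-momentum basis.
Split into d^4_{-3,0}(β=0.0955) × two z-phases.
Half-angle: c=0.998860, s=0.047732. N=√(1·5040·24·24)=1703.830978
Admissible k: 3..4 (factorial args all ≥0)
  k=3: (−1)^0·1703.8310/(144)·0.9989^5·0.0477^3 = +0.001279
  k=4: (−1)^1·1703.8310/(144)·0.9989^3·0.0477^5 = -0.000003
d^4_{-3,0}(0.0955) = +0.001279 -0.000003 = +0.001276
Attach z-rotation phases: D = e^{-i(-3)(2.3230)}·(+0.001276)·e^{-i(0)(0.0052)} = +0.000988+0.000808i

Wigner D-matrix element, Re=0.0010 Im=0.0008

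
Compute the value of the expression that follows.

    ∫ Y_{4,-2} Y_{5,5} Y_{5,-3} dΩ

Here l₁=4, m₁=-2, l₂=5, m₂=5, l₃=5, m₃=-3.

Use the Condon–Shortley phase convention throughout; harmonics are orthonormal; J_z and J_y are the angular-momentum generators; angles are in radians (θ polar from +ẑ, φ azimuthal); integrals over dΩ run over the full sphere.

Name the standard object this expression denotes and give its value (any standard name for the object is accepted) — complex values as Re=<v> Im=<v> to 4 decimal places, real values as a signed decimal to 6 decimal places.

This is a Gaunt coefficient — the integral of a triple product of spherical harmonics over the sphere.
m-sum 0 ✓  L=14 even ✓  1≤5≤9 ✓
Π(2lᵢ+1) = 9×11×11 = 1089
triangle coeff Δ(4,5,5) = 1/3153150
Σ_t [0,4]: t=0:+1/69120 t=1:−1/1728 t=2:+1/576 t=3:−1/1728 t=4:+1/69120 = 7/11520
(3j)²=2/143 [(4 5 5; 0 0 0)], sign=-1
Σ_t [4,4]: t=4:+1/69120 = 1/69120
(3j)²=4/143 [(4 5 5; -2 5 -3)], sign=+1
⇒ 4πI² = 72/169
I = (-1)√(72/169/(4π)) = -0.18412721

Gaunt coefficient, -0.184127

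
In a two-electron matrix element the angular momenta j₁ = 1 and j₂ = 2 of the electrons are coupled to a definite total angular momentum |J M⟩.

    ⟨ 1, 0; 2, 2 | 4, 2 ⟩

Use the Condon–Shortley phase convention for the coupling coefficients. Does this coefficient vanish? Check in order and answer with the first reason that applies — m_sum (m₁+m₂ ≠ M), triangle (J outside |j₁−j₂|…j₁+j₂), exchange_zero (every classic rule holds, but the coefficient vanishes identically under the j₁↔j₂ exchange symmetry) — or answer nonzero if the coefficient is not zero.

m-sum: m₁+m₂ = 0+2 = 2, M = 2  ✓
triangle: need |j₁−j₂| ≤ J ≤ j₁+j₂, i.e. J ∈ [1, 3]; J = 4 is outside ✗ ⇒ coefficient is 0

triangle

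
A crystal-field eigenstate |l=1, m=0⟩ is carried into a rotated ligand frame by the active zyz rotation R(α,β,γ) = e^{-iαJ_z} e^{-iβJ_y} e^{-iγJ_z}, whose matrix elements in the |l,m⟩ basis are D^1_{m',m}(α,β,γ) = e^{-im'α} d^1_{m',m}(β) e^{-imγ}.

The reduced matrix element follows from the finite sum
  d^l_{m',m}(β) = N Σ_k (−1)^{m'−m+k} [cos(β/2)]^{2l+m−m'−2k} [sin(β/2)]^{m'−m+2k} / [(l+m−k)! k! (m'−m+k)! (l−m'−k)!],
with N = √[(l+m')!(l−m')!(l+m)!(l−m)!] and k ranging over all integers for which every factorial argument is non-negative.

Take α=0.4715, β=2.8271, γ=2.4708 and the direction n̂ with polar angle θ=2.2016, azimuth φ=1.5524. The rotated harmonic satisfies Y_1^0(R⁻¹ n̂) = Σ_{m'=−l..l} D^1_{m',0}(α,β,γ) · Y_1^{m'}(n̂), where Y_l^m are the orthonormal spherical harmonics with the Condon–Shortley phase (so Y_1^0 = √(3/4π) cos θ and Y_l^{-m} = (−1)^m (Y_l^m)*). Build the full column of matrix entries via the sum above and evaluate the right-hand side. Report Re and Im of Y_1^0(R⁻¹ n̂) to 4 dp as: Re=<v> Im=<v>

Re=0.3315 Im=0.0000

Need the full column D^1_{m',0} for m'=−1..1 at α=0.4715, β=2.8271, γ=2.4708.
cos(β/2)=0.156599, sin(β/2)=0.987662
d^1_{-1,0}: single k=1 term ⇒ +0.218732;  D = +0.194866+0.099353i
d^1_{0,0}: k∈[0..1] ⇒ +0.024523 -0.975477 = -0.950953;  D = -0.950953+0.000000i
d^1_{1,0}: single k=0 term ⇒ -0.218732;  D = -0.194866+0.099353i
Y_1^{m'}(θ=2.2016,φ=1.5524) and Σ D·Y over m':
  (+0.1949+0.0994i)·(+0.0051-0.2790i)  (-0.9510+0.0000i)·(-0.2882+0.0000i)  (-0.1949+0.0994i)·(-0.0051-0.2790i)
Y_1^0(R⁻¹ n̂) = +0.331472+0.000000i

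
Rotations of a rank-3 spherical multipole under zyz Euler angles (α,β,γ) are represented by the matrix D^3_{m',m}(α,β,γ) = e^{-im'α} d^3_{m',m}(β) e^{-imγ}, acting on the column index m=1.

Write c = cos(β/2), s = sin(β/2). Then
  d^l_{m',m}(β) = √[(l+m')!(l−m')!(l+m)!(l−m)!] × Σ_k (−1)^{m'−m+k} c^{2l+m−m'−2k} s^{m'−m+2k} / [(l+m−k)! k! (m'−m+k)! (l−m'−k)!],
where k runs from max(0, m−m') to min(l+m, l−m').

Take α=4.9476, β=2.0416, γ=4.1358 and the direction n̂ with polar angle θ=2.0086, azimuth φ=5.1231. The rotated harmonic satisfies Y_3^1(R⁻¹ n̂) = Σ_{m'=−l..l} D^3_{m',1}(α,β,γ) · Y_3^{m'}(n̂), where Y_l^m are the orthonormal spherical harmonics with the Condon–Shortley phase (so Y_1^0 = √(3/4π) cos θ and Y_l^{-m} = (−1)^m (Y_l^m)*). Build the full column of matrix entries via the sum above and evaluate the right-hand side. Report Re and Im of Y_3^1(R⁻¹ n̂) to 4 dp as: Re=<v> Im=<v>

Re=0.1477 Im=0.1358

Need the full column D^3_{m',1} for m'=−3..3 at α=4.9476, β=2.0416, γ=4.1358.
cos(β/2)=0.522684, sin(β/2)=0.852526
d^3_{-3,1}: single k=4 term ⇒ +0.558928;  D = -0.159063-0.535816i
d^3_{-2,1}: k∈[3..4] ⇒ +0.559592 -0.744352 = -0.184760;  D = -0.159990+0.092410i
d^3_{-1,1}: k∈[2..4] ⇒ +0.325480 -1.154516 +0.383926 = -0.445111;  D = -0.306322-0.322940i
d^3_{0,1}: k∈[1..3] ⇒ +0.115211 -0.919503 +0.815397 = +0.011105;  D = -0.006054+0.009310i
d^3_{1,1}: k∈[0..2] ⇒ +0.020391 -0.433973 +0.865887 = +0.452305;  D = -0.426204-0.151425i
d^3_{2,1}: k∈[0..1] ⇒ -0.105173 +0.559592 = +0.454419;  D = +0.048154-0.451860i
d^3_{3,1}: single k=0 term ⇒ +0.210096;  D = +0.208349-0.027037i
Y_3^{m'}(θ=2.0086,φ=5.1231) and Σ D·Y over m':
  (-0.1591-0.5358i)·(-0.2924-0.1030i)  (-0.1600+0.0924i)·(+0.2421-0.2602i)  (-0.3063-0.3229i)·(-0.0118-0.0272i)  (-0.0061+0.0093i)·(+0.3324+0.0000i)  (-0.4262-0.1514i)·(+0.0118-0.0272i)  (+0.0482-0.4519i)·(+0.2421+0.2602i)  (+0.2083-0.0270i)·(+0.2924-0.1030i)
Y_3^1(R⁻¹ n̂) = +0.147663+0.135849i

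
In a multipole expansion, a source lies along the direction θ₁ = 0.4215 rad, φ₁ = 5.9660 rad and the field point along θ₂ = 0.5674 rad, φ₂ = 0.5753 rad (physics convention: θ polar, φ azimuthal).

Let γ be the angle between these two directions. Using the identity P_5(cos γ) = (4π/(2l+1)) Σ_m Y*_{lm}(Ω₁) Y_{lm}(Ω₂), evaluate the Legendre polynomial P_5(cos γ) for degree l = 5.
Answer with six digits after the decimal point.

Summing Y*_{l m}(θ₁,φ₁)·Y_{l m}(θ₂,φ₂) over m ∈ [−5, 5]; prefactor 4π/(2·5+1) = 1.142397:
  m=-5: (-0.000080-0.005320i) × (-0.020084-0.005453i) = -0.000027+0.000107i  (running Σ = -0.000027+0.000107i)
  m=-4: (+0.011163-0.035825i) × (-0.068895-0.076922i) = -0.003525+0.001609i  (running Σ = -0.003552+0.001717i)
  m=-3: (+0.089291-0.125275i) × (-0.044803-0.286537i) = -0.039896-0.019973i  (running Σ = -0.043448-0.018256i)
  m=-2: (+0.312288-0.229791i) × (+0.190881-0.427210i) = -0.038559-0.177275i  (running Σ = -0.082008-0.195531i)
  m=-1: (+0.485744-0.159454i) × (+0.240384-0.155882i) = +0.091909-0.114049i  (running Σ = +0.009901-0.309580i)
  m=0: (+0.041777-0.000000i) × (-0.287895+0.000000i) = -0.012027+0.000000i  (running Σ = -0.002126-0.309580i)
  m=1: (-0.485744-0.159454i) × (-0.240384-0.155882i) = +0.091909+0.114049i  (running Σ = +0.089783-0.195531i)
  m=2: (+0.312288+0.229791i) × (+0.190881+0.427210i) = -0.038559+0.177275i  (running Σ = +0.051224-0.018256i)
  m=3: (-0.089291-0.125275i) × (+0.044803-0.286537i) = -0.039896+0.019973i  (running Σ = +0.011327+0.001717i)
  m=4: (+0.011163+0.035825i) × (-0.068895+0.076922i) = -0.003525-0.001609i  (running Σ = +0.007803+0.000107i)
  m=5: (+0.000080-0.005320i) × (+0.020084-0.005453i) = -0.000027-0.000107i  (running Σ = +0.007775+0.000000i)
Total Σ_m = +0.007775+0.000000i. Multiply by 1.142397: +0.008882+0.000000i. P_5(cos γ) = 0.008882

0.008882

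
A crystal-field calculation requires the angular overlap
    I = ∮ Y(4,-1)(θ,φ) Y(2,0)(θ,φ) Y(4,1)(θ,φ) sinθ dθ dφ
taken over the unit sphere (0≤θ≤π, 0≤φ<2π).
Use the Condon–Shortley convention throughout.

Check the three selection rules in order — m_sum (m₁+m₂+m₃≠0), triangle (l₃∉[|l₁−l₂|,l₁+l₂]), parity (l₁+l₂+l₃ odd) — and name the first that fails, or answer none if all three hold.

none

m₁+m₂+m₃ = -1 + 0 + 1 = 0  ✓
triangle: |4−2|=2 ≤ l₃=4 ≤ 4+2=6  ✓
parity: l₁+l₂+l₃ = 10 is even  ✓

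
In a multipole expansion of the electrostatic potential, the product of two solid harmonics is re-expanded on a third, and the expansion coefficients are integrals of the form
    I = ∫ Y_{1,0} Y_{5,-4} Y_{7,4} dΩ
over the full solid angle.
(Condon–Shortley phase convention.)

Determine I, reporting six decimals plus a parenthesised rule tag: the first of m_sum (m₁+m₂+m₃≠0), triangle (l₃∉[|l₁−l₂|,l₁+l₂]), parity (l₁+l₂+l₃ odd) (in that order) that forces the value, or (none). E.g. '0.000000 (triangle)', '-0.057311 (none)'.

|1−5|≤7≤1+5 violated ⇒ I = 0

0.000000 (triangle)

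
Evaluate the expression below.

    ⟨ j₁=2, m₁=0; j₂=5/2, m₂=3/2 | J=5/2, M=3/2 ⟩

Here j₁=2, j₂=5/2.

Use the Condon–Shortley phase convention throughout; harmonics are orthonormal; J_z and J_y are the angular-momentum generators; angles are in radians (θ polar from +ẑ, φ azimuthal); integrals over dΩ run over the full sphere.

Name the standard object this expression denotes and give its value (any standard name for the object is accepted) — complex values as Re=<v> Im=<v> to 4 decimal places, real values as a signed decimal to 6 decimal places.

Clebsch–Gordan coefficient, −√(1/70) ≈ -0.119523

This is a Clebsch–Gordan (vector-coupling) coefficient.
j₁+j₂−J=2  J+j₁−j₂=2  J−j₁+j₂=3  j₁+j₂+J+1=8
(j₁±m₁, j₂±m₂, J±M) = (2,2,4,1,4,1)
P² = 288/35
sum k=1..2:
  [1] −1/6 = -1/6
  [2] +1/8 = 1/8
S = -1/24
C² = P²·S² = 1/70 ; C = -0.119523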